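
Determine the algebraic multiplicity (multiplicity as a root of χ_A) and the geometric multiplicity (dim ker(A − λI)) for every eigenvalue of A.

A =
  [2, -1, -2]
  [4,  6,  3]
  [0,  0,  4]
λ = 4: alg = 3, geom = 1

Step 1 — factor the characteristic polynomial to read off the algebraic multiplicities:
  χ_A(x) = (x - 4)^3

Step 2 — compute geometric multiplicities via the rank-nullity identity g(λ) = n − rank(A − λI):
  rank(A − (4)·I) = 2, so dim ker(A − (4)·I) = n − 2 = 1

Summary:
  λ = 4: algebraic multiplicity = 3, geometric multiplicity = 1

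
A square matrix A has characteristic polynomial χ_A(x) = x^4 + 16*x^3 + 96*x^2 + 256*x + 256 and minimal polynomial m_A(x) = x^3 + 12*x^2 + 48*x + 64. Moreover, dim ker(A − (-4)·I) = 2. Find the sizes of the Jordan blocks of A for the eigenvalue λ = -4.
Block sizes for λ = -4: [3, 1]

Step 1 — from the characteristic polynomial, algebraic multiplicity of λ = -4 is 4. From dim ker(A − (-4)·I) = 2, there are exactly 2 Jordan blocks for λ = -4.
Step 2 — from the minimal polynomial, the factor (x + 4)^3 tells us the largest block for λ = -4 has size 3.
Step 3 — with total size 4, 2 blocks, and largest block 3, the block sizes (in nonincreasing order) are [3, 1].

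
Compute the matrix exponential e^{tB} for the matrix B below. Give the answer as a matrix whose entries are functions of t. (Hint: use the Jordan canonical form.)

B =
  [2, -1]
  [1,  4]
e^{tB} =
  [-t*exp(3*t) + exp(3*t), -t*exp(3*t)]
  [t*exp(3*t), t*exp(3*t) + exp(3*t)]

Strategy: write B = P · J · P⁻¹ where J is a Jordan canonical form, so e^{tB} = P · e^{tJ} · P⁻¹, and e^{tJ} can be computed block-by-block.

B has Jordan form
J =
  [3, 1]
  [0, 3]
(up to reordering of blocks).

Per-block formulas:
  For a 2×2 Jordan block J_2(3): exp(t · J_2(3)) = e^(3t)·(I + t·N), where N is the 2×2 nilpotent shift.

After assembling e^{tJ} and conjugating by P, we get:

e^{tB} =
  [-t*exp(3*t) + exp(3*t), -t*exp(3*t)]
  [t*exp(3*t), t*exp(3*t) + exp(3*t)]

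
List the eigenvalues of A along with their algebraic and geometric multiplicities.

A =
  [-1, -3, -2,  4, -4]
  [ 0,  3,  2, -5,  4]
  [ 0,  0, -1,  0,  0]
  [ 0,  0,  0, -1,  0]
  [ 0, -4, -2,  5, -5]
λ = -1: alg = 5, geom = 3

Step 1 — factor the characteristic polynomial to read off the algebraic multiplicities:
  χ_A(x) = (x + 1)^5

Step 2 — compute geometric multiplicities via the rank-nullity identity g(λ) = n − rank(A − λI):
  rank(A − (-1)·I) = 2, so dim ker(A − (-1)·I) = n − 2 = 3

Summary:
  λ = -1: algebraic multiplicity = 5, geometric multiplicity = 3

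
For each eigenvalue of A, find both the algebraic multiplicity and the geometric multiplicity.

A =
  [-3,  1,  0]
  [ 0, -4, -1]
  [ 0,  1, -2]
λ = -3: alg = 3, geom = 1

Step 1 — factor the characteristic polynomial to read off the algebraic multiplicities:
  χ_A(x) = (x + 3)^3

Step 2 — compute geometric multiplicities via the rank-nullity identity g(λ) = n − rank(A − λI):
  rank(A − (-3)·I) = 2, so dim ker(A − (-3)·I) = n − 2 = 1

Summary:
  λ = -3: algebraic multiplicity = 3, geometric multiplicity = 1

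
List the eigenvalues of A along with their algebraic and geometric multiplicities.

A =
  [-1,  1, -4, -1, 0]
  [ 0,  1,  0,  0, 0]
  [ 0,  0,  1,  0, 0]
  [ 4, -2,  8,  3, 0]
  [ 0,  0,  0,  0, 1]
λ = 1: alg = 5, geom = 4

Step 1 — factor the characteristic polynomial to read off the algebraic multiplicities:
  χ_A(x) = (x - 1)^5

Step 2 — compute geometric multiplicities via the rank-nullity identity g(λ) = n − rank(A − λI):
  rank(A − (1)·I) = 1, so dim ker(A − (1)·I) = n − 1 = 4

Summary:
  λ = 1: algebraic multiplicity = 5, geometric multiplicity = 4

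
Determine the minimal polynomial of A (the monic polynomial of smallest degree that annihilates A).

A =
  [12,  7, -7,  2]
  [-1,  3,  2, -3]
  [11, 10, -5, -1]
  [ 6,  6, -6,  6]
x^4 - 16*x^3 + 85*x^2 - 150*x

The characteristic polynomial is χ_A(x) = x*(x - 6)*(x - 5)^2, so the eigenvalues are known. The minimal polynomial is
  m_A(x) = Π_λ (x − λ)^{k_λ}
where k_λ is the size of the *largest* Jordan block for λ (equivalently, the smallest k with (A − λI)^k v = 0 for every generalised eigenvector v of λ).

  λ = 0: largest Jordan block has size 1, contributing (x − 0)
  λ = 5: largest Jordan block has size 2, contributing (x − 5)^2
  λ = 6: largest Jordan block has size 1, contributing (x − 6)

So m_A(x) = x*(x - 6)*(x - 5)^2 = x^4 - 16*x^3 + 85*x^2 - 150*x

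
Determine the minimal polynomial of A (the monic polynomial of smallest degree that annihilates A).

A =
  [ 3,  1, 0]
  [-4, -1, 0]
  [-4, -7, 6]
x^3 - 8*x^2 + 13*x - 6

The characteristic polynomial is χ_A(x) = (x - 6)*(x - 1)^2, so the eigenvalues are known. The minimal polynomial is
  m_A(x) = Π_λ (x − λ)^{k_λ}
where k_λ is the size of the *largest* Jordan block for λ (equivalently, the smallest k with (A − λI)^k v = 0 for every generalised eigenvector v of λ).

  λ = 1: largest Jordan block has size 2, contributing (x − 1)^2
  λ = 6: largest Jordan block has size 1, contributing (x − 6)

So m_A(x) = (x - 6)*(x - 1)^2 = x^3 - 8*x^2 + 13*x - 6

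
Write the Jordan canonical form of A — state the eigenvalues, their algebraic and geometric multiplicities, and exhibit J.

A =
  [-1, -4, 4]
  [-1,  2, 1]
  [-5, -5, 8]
J_2(3) ⊕ J_1(3)

The characteristic polynomial is
  det(x·I − A) = x^3 - 9*x^2 + 27*x - 27 = (x - 3)^3

Eigenvalues and multiplicities (the geometric multiplicity of λ is n − rank(A − λI), which equals the number of Jordan blocks for λ):
  λ = 3: algebraic multiplicity = 3, geometric multiplicity = 2

Determining the block sizes for each eigenvalue:
  λ = 3: 2 blocks summing to 3 forces exactly one block of size 2 and the rest size 1 → block sizes [2, 1]

Assembling the blocks gives a Jordan form
J =
  [3, 1, 0]
  [0, 3, 0]
  [0, 0, 3]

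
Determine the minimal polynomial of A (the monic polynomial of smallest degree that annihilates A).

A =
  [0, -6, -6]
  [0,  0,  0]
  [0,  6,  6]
x^2 - 6*x

The characteristic polynomial is χ_A(x) = x^2*(x - 6), so the eigenvalues are known. The minimal polynomial is
  m_A(x) = Π_λ (x − λ)^{k_λ}
where k_λ is the size of the *largest* Jordan block for λ (equivalently, the smallest k with (A − λI)^k v = 0 for every generalised eigenvector v of λ).

  λ = 0: largest Jordan block has size 1, contributing (x − 0)
  λ = 6: largest Jordan block has size 1, contributing (x − 6)

So m_A(x) = x*(x - 6) = x^2 - 6*x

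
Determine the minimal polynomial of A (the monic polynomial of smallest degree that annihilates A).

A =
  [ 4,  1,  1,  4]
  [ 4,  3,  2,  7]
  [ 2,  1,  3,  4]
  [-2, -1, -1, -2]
x^3 - 6*x^2 + 12*x - 8

The characteristic polynomial is χ_A(x) = (x - 2)^4, so the eigenvalues are known. The minimal polynomial is
  m_A(x) = Π_λ (x − λ)^{k_λ}
where k_λ is the size of the *largest* Jordan block for λ (equivalently, the smallest k with (A − λI)^k v = 0 for every generalised eigenvector v of λ).

  λ = 2: largest Jordan block has size 3, contributing (x − 2)^3

So m_A(x) = (x - 2)^3 = x^3 - 6*x^2 + 12*x - 8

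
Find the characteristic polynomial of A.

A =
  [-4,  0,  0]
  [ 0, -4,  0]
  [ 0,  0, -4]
x^3 + 12*x^2 + 48*x + 64

Expanding det(x·I − A) (e.g. by cofactor expansion or by noting that A is similar to its Jordan form J, which has the same characteristic polynomial as A) gives
  χ_A(x) = x^3 + 12*x^2 + 48*x + 64
which factors as (x + 4)^3. The eigenvalues (with algebraic multiplicities) are λ = -4 with multiplicity 3.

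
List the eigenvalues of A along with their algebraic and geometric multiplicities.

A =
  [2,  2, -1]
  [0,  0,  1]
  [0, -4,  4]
λ = 2: alg = 3, geom = 2

Step 1 — factor the characteristic polynomial to read off the algebraic multiplicities:
  χ_A(x) = (x - 2)^3

Step 2 — compute geometric multiplicities via the rank-nullity identity g(λ) = n − rank(A − λI):
  rank(A − (2)·I) = 1, so dim ker(A − (2)·I) = n − 1 = 2

Summary:
  λ = 2: algebraic multiplicity = 3, geometric multiplicity = 2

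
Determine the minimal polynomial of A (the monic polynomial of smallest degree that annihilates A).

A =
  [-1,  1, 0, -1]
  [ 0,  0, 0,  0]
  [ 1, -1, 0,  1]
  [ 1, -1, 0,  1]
x^2

The characteristic polynomial is χ_A(x) = x^4, so the eigenvalues are known. The minimal polynomial is
  m_A(x) = Π_λ (x − λ)^{k_λ}
where k_λ is the size of the *largest* Jordan block for λ (equivalently, the smallest k with (A − λI)^k v = 0 for every generalised eigenvector v of λ).

  λ = 0: largest Jordan block has size 2, contributing (x − 0)^2

So m_A(x) = x^2 = x^2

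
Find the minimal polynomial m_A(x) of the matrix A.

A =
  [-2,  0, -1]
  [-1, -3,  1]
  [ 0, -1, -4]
x^3 + 9*x^2 + 27*x + 27

The characteristic polynomial is χ_A(x) = (x + 3)^3, so the eigenvalues are known. The minimal polynomial is
  m_A(x) = Π_λ (x − λ)^{k_λ}
where k_λ is the size of the *largest* Jordan block for λ (equivalently, the smallest k with (A − λI)^k v = 0 for every generalised eigenvector v of λ).

  λ = -3: largest Jordan block has size 3, contributing (x + 3)^3

So m_A(x) = (x + 3)^3 = x^3 + 9*x^2 + 27*x + 27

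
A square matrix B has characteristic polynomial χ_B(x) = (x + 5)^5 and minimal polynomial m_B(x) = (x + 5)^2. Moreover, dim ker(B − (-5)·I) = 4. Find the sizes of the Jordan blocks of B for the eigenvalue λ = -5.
Block sizes for λ = -5: [2, 1, 1, 1]

Step 1 — from the characteristic polynomial, algebraic multiplicity of λ = -5 is 5. From dim ker(B − (-5)·I) = 4, there are exactly 4 Jordan blocks for λ = -5.
Step 2 — from the minimal polynomial, the factor (x + 5)^2 tells us the largest block for λ = -5 has size 2.
Step 3 — with total size 5, 4 blocks, and largest block 2, the block sizes (in nonincreasing order) are [2, 1, 1, 1].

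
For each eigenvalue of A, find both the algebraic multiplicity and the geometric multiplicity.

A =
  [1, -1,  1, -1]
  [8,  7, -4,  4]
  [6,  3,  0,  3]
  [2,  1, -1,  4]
λ = 3: alg = 4, geom = 3

Step 1 — factor the characteristic polynomial to read off the algebraic multiplicities:
  χ_A(x) = (x - 3)^4

Step 2 — compute geometric multiplicities via the rank-nullity identity g(λ) = n − rank(A − λI):
  rank(A − (3)·I) = 1, so dim ker(A − (3)·I) = n − 1 = 3

Summary:
  λ = 3: algebraic multiplicity = 4, geometric multiplicity = 3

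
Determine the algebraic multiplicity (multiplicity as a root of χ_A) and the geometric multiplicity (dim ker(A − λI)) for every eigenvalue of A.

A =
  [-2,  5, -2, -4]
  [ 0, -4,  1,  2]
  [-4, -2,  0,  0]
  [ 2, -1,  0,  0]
λ = -2: alg = 3, geom = 1; λ = 0: alg = 1, geom = 1

Step 1 — factor the characteristic polynomial to read off the algebraic multiplicities:
  χ_A(x) = x*(x + 2)^3

Step 2 — compute geometric multiplicities via the rank-nullity identity g(λ) = n − rank(A − λI):
  rank(A − (-2)·I) = 3, so dim ker(A − (-2)·I) = n − 3 = 1
  rank(A − (0)·I) = 3, so dim ker(A − (0)·I) = n − 3 = 1

Summary:
  λ = -2: algebraic multiplicity = 3, geometric multiplicity = 1
  λ = 0: algebraic multiplicity = 1, geometric multiplicity = 1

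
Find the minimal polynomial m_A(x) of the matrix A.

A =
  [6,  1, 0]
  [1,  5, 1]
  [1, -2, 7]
x^3 - 18*x^2 + 108*x - 216

The characteristic polynomial is χ_A(x) = (x - 6)^3, so the eigenvalues are known. The minimal polynomial is
  m_A(x) = Π_λ (x − λ)^{k_λ}
where k_λ is the size of the *largest* Jordan block for λ (equivalently, the smallest k with (A − λI)^k v = 0 for every generalised eigenvector v of λ).

  λ = 6: largest Jordan block has size 3, contributing (x − 6)^3

So m_A(x) = (x - 6)^3 = x^3 - 18*x^2 + 108*x - 216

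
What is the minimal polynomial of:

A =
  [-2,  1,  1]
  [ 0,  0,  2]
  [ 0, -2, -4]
x^2 + 4*x + 4

The characteristic polynomial is χ_A(x) = (x + 2)^3, so the eigenvalues are known. The minimal polynomial is
  m_A(x) = Π_λ (x − λ)^{k_λ}
where k_λ is the size of the *largest* Jordan block for λ (equivalently, the smallest k with (A − λI)^k v = 0 for every generalised eigenvector v of λ).

  λ = -2: largest Jordan block has size 2, contributing (x + 2)^2

So m_A(x) = (x + 2)^2 = x^2 + 4*x + 4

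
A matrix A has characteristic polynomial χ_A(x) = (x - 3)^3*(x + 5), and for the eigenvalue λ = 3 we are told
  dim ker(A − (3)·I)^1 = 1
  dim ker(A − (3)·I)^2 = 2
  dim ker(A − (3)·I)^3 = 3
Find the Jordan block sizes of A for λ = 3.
Block sizes for λ = 3: [3]

From the dimensions of kernels of powers, the number of Jordan blocks of size at least j is d_j − d_{j−1} where d_j = dim ker(N^j) (with d_0 = 0). Computing the differences gives [1, 1, 1].
The number of blocks of size exactly k is (#blocks of size ≥ k) − (#blocks of size ≥ k + 1), so the partition is: 1 block(s) of size 3.
In nonincreasing order the block sizes are [3].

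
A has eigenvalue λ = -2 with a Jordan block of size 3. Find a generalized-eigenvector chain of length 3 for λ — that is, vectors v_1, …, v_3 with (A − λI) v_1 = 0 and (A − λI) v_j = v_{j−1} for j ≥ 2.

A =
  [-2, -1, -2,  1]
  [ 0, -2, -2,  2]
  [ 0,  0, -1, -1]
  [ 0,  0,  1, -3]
A Jordan chain for λ = -2 of length 3:
v_1 = (1, 0, 0, 0)ᵀ
v_2 = (-2, -2, 1, 1)ᵀ
v_3 = (0, 0, 1, 0)ᵀ

Let N = A − (-2)·I. We want v_3 with N^3 v_3 = 0 but N^2 v_3 ≠ 0; then v_{j-1} := N · v_j for j = 3, …, 2.

Pick v_3 = (0, 0, 1, 0)ᵀ.
Then v_2 = N · v_3 = (-2, -2, 1, 1)ᵀ.
Then v_1 = N · v_2 = (1, 0, 0, 0)ᵀ.

Sanity check: (A − (-2)·I) v_1 = (0, 0, 0, 0)ᵀ = 0. ✓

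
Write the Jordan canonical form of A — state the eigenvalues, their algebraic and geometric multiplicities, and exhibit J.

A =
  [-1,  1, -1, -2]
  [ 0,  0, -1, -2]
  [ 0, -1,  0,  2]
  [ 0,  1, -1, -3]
J_2(-1) ⊕ J_1(-1) ⊕ J_1(-1)

The characteristic polynomial is
  det(x·I − A) = x^4 + 4*x^3 + 6*x^2 + 4*x + 1 = (x + 1)^4

Eigenvalues and multiplicities (the geometric multiplicity of λ is n − rank(A − λI), which equals the number of Jordan blocks for λ):
  λ = -1: algebraic multiplicity = 4, geometric multiplicity = 3

Determining the block sizes for each eigenvalue:
  λ = -1: 3 blocks summing to 4 forces exactly one block of size 2 and the rest size 1 → block sizes [2, 1, 1]

Assembling the blocks gives a Jordan form
J =
  [-1,  1,  0,  0]
  [ 0, -1,  0,  0]
  [ 0,  0, -1,  0]
  [ 0,  0,  0, -1]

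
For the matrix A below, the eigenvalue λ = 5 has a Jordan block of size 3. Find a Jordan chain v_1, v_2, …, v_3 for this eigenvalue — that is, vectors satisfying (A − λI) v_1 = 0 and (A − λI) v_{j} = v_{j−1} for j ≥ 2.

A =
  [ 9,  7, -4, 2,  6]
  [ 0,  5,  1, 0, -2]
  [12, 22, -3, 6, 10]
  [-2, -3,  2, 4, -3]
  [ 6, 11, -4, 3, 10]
A Jordan chain for λ = 5 of length 3:
v_1 = (3, 0, 10, -1, 5)ᵀ
v_2 = (-4, 1, -8, 2, -4)ᵀ
v_3 = (0, 0, 1, 0, 0)ᵀ

Let N = A − (5)·I. We want v_3 with N^3 v_3 = 0 but N^2 v_3 ≠ 0; then v_{j-1} := N · v_j for j = 3, …, 2.

Pick v_3 = (0, 0, 1, 0, 0)ᵀ.
Then v_2 = N · v_3 = (-4, 1, -8, 2, -4)ᵀ.
Then v_1 = N · v_2 = (3, 0, 10, -1, 5)ᵀ.

Sanity check: (A − (5)·I) v_1 = (0, 0, 0, 0, 0)ᵀ = 0. ✓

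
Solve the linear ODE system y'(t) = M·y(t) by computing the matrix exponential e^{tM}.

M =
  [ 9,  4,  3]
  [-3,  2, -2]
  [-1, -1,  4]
e^{tM} =
  [t^2*exp(5*t)/2 + 4*t*exp(5*t) + exp(5*t), t^2*exp(5*t)/2 + 4*t*exp(5*t), t^2*exp(5*t)/2 + 3*t*exp(5*t)]
  [-t^2*exp(5*t)/2 - 3*t*exp(5*t), -t^2*exp(5*t)/2 - 3*t*exp(5*t) + exp(5*t), -t^2*exp(5*t)/2 - 2*t*exp(5*t)]
  [-t*exp(5*t), -t*exp(5*t), -t*exp(5*t) + exp(5*t)]

Strategy: write M = P · J · P⁻¹ where J is a Jordan canonical form, so e^{tM} = P · e^{tJ} · P⁻¹, and e^{tJ} can be computed block-by-block.

M has Jordan form
J =
  [5, 1, 0]
  [0, 5, 1]
  [0, 0, 5]
(up to reordering of blocks).

Per-block formulas:
  For a 3×3 Jordan block J_3(5): exp(t · J_3(5)) = e^(5t)·(I + t·N + (t^2/2)·N^2), where N is the 3×3 nilpotent shift.

After assembling e^{tJ} and conjugating by P, we get:

e^{tM} =
  [t^2*exp(5*t)/2 + 4*t*exp(5*t) + exp(5*t), t^2*exp(5*t)/2 + 4*t*exp(5*t), t^2*exp(5*t)/2 + 3*t*exp(5*t)]
  [-t^2*exp(5*t)/2 - 3*t*exp(5*t), -t^2*exp(5*t)/2 - 3*t*exp(5*t) + exp(5*t), -t^2*exp(5*t)/2 - 2*t*exp(5*t)]
  [-t*exp(5*t), -t*exp(5*t), -t*exp(5*t) + exp(5*t)]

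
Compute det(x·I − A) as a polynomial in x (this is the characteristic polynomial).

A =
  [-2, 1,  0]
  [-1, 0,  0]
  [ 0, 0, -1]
x^3 + 3*x^2 + 3*x + 1

Expanding det(x·I − A) (e.g. by cofactor expansion or by noting that A is similar to its Jordan form J, which has the same characteristic polynomial as A) gives
  χ_A(x) = x^3 + 3*x^2 + 3*x + 1
which factors as (x + 1)^3. The eigenvalues (with algebraic multiplicities) are λ = -1 with multiplicity 3.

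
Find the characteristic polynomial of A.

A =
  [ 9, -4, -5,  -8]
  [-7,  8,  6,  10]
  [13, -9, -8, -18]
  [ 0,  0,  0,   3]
x^4 - 12*x^3 + 54*x^2 - 108*x + 81

Expanding det(x·I − A) (e.g. by cofactor expansion or by noting that A is similar to its Jordan form J, which has the same characteristic polynomial as A) gives
  χ_A(x) = x^4 - 12*x^3 + 54*x^2 - 108*x + 81
which factors as (x - 3)^4. The eigenvalues (with algebraic multiplicities) are λ = 3 with multiplicity 4.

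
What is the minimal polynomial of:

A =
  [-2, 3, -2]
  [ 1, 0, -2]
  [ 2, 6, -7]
x^2 + 6*x + 9

The characteristic polynomial is χ_A(x) = (x + 3)^3, so the eigenvalues are known. The minimal polynomial is
  m_A(x) = Π_λ (x − λ)^{k_λ}
where k_λ is the size of the *largest* Jordan block for λ (equivalently, the smallest k with (A − λI)^k v = 0 for every generalised eigenvector v of λ).

  λ = -3: largest Jordan block has size 2, contributing (x + 3)^2

So m_A(x) = (x + 3)^2 = x^2 + 6*x + 9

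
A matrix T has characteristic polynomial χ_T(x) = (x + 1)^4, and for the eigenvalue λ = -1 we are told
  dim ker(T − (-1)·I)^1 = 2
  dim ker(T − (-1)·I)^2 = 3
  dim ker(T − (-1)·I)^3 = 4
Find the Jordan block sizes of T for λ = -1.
Block sizes for λ = -1: [3, 1]

From the dimensions of kernels of powers, the number of Jordan blocks of size at least j is d_j − d_{j−1} where d_j = dim ker(N^j) (with d_0 = 0). Computing the differences gives [2, 1, 1].
The number of blocks of size exactly k is (#blocks of size ≥ k) − (#blocks of size ≥ k + 1), so the partition is: 1 block(s) of size 1, 1 block(s) of size 3.
In nonincreasing order the block sizes are [3, 1].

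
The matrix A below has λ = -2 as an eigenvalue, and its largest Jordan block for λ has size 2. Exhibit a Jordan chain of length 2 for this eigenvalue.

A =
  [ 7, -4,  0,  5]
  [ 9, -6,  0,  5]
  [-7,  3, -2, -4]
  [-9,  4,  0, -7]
A Jordan chain for λ = -2 of length 2:
v_1 = (9, 9, -7, -9)ᵀ
v_2 = (1, 0, 0, 0)ᵀ

Let N = A − (-2)·I. We want v_2 with N^2 v_2 = 0 but N^1 v_2 ≠ 0; then v_{j-1} := N · v_j for j = 2, …, 2.

Pick v_2 = (1, 0, 0, 0)ᵀ.
Then v_1 = N · v_2 = (9, 9, -7, -9)ᵀ.

Sanity check: (A − (-2)·I) v_1 = (0, 0, 0, 0)ᵀ = 0. ✓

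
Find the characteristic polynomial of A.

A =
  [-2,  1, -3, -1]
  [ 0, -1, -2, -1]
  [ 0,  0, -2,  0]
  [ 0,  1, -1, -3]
x^4 + 8*x^3 + 24*x^2 + 32*x + 16

Expanding det(x·I − A) (e.g. by cofactor expansion or by noting that A is similar to its Jordan form J, which has the same characteristic polynomial as A) gives
  χ_A(x) = x^4 + 8*x^3 + 24*x^2 + 32*x + 16
which factors as (x + 2)^4. The eigenvalues (with algebraic multiplicities) are λ = -2 with multiplicity 4.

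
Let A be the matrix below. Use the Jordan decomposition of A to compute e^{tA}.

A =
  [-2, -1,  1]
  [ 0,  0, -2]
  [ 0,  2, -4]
e^{tA} =
  [exp(-2*t), -t*exp(-2*t), t*exp(-2*t)]
  [0, 2*t*exp(-2*t) + exp(-2*t), -2*t*exp(-2*t)]
  [0, 2*t*exp(-2*t), -2*t*exp(-2*t) + exp(-2*t)]

Strategy: write A = P · J · P⁻¹ where J is a Jordan canonical form, so e^{tA} = P · e^{tJ} · P⁻¹, and e^{tJ} can be computed block-by-block.

A has Jordan form
J =
  [-2,  1,  0]
  [ 0, -2,  0]
  [ 0,  0, -2]
(up to reordering of blocks).

Per-block formulas:
  For a 2×2 Jordan block J_2(-2): exp(t · J_2(-2)) = e^(-2t)·(I + t·N), where N is the 2×2 nilpotent shift.
  For a 1×1 block at λ = -2: exp(t · [-2]) = [e^(-2t)].

After assembling e^{tJ} and conjugating by P, we get:

e^{tA} =
  [exp(-2*t), -t*exp(-2*t), t*exp(-2*t)]
  [0, 2*t*exp(-2*t) + exp(-2*t), -2*t*exp(-2*t)]
  [0, 2*t*exp(-2*t), -2*t*exp(-2*t) + exp(-2*t)]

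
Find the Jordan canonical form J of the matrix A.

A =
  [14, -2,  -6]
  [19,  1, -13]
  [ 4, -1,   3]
J_3(6)

The characteristic polynomial is
  det(x·I − A) = x^3 - 18*x^2 + 108*x - 216 = (x - 6)^3

Eigenvalues and multiplicities (the geometric multiplicity of λ is n − rank(A − λI), which equals the number of Jordan blocks for λ):
  λ = 6: algebraic multiplicity = 3, geometric multiplicity = 1

Determining the block sizes for each eigenvalue:
  λ = 6: one block (gm = 1), so the single block has size am = 3 → block sizes [3]

Assembling the blocks gives a Jordan form
J =
  [6, 1, 0]
  [0, 6, 1]
  [0, 0, 6]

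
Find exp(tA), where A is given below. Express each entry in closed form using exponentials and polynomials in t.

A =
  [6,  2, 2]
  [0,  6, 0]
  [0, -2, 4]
e^{tA} =
  [exp(6*t), exp(6*t) - exp(4*t), exp(6*t) - exp(4*t)]
  [0, exp(6*t), 0]
  [0, -exp(6*t) + exp(4*t), exp(4*t)]

Strategy: write A = P · J · P⁻¹ where J is a Jordan canonical form, so e^{tA} = P · e^{tJ} · P⁻¹, and e^{tJ} can be computed block-by-block.

A has Jordan form
J =
  [4, 0, 0]
  [0, 6, 0]
  [0, 0, 6]
(up to reordering of blocks).

Per-block formulas:
  For a 1×1 block at λ = 6: exp(t · [6]) = [e^(6t)].
  For a 1×1 block at λ = 4: exp(t · [4]) = [e^(4t)].

After assembling e^{tJ} and conjugating by P, we get:

e^{tA} =
  [exp(6*t), exp(6*t) - exp(4*t), exp(6*t) - exp(4*t)]
  [0, exp(6*t), 0]
  [0, -exp(6*t) + exp(4*t), exp(4*t)]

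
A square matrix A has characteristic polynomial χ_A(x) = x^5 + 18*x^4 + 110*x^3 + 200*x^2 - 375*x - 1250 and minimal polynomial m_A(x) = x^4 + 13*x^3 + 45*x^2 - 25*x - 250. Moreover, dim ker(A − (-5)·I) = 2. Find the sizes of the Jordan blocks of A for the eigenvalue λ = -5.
Block sizes for λ = -5: [3, 1]

Step 1 — from the characteristic polynomial, algebraic multiplicity of λ = -5 is 4. From dim ker(A − (-5)·I) = 2, there are exactly 2 Jordan blocks for λ = -5.
Step 2 — from the minimal polynomial, the factor (x + 5)^3 tells us the largest block for λ = -5 has size 3.
Step 3 — with total size 4, 2 blocks, and largest block 3, the block sizes (in nonincreasing order) are [3, 1].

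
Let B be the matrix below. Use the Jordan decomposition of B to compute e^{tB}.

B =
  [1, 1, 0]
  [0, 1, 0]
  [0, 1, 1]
e^{tB} =
  [exp(t), t*exp(t), 0]
  [0, exp(t), 0]
  [0, t*exp(t), exp(t)]

Strategy: write B = P · J · P⁻¹ where J is a Jordan canonical form, so e^{tB} = P · e^{tJ} · P⁻¹, and e^{tJ} can be computed block-by-block.

B has Jordan form
J =
  [1, 1, 0]
  [0, 1, 0]
  [0, 0, 1]
(up to reordering of blocks).

Per-block formulas:
  For a 1×1 block at λ = 1: exp(t · [1]) = [e^(1t)].
  For a 2×2 Jordan block J_2(1): exp(t · J_2(1)) = e^(1t)·(I + t·N), where N is the 2×2 nilpotent shift.

After assembling e^{tJ} and conjugating by P, we get:

e^{tB} =
  [exp(t), t*exp(t), 0]
  [0, exp(t), 0]
  [0, t*exp(t), exp(t)]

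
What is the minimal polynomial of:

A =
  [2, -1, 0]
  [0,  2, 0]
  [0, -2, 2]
x^2 - 4*x + 4

The characteristic polynomial is χ_A(x) = (x - 2)^3, so the eigenvalues are known. The minimal polynomial is
  m_A(x) = Π_λ (x − λ)^{k_λ}
where k_λ is the size of the *largest* Jordan block for λ (equivalently, the smallest k with (A − λI)^k v = 0 for every generalised eigenvector v of λ).

  λ = 2: largest Jordan block has size 2, contributing (x − 2)^2

So m_A(x) = (x - 2)^2 = x^2 - 4*x + 4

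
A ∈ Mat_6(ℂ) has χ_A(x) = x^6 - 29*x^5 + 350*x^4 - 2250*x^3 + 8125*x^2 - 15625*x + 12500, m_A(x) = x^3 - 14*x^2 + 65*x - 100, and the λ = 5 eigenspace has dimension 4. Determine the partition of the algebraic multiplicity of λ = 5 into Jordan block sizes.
Block sizes for λ = 5: [2, 1, 1, 1]

Step 1 — from the characteristic polynomial, algebraic multiplicity of λ = 5 is 5. From dim ker(A − (5)·I) = 4, there are exactly 4 Jordan blocks for λ = 5.
Step 2 — from the minimal polynomial, the factor (x − 5)^2 tells us the largest block for λ = 5 has size 2.
Step 3 — with total size 5, 4 blocks, and largest block 2, the block sizes (in nonincreasing order) are [2, 1, 1, 1].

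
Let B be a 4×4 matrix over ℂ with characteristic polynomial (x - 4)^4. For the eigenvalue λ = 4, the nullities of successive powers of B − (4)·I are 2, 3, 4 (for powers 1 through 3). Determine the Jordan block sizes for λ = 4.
Block sizes for λ = 4: [3, 1]

From the dimensions of kernels of powers, the number of Jordan blocks of size at least j is d_j − d_{j−1} where d_j = dim ker(N^j) (with d_0 = 0). Computing the differences gives [2, 1, 1].
The number of blocks of size exactly k is (#blocks of size ≥ k) − (#blocks of size ≥ k + 1), so the partition is: 1 block(s) of size 1, 1 block(s) of size 3.
In nonincreasing order the block sizes are [3, 1].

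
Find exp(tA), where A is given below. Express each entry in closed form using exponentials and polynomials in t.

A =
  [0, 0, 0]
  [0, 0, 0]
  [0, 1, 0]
e^{tA} =
  [1, 0, 0]
  [0, 1, 0]
  [0, t, 1]

Strategy: write A = P · J · P⁻¹ where J is a Jordan canonical form, so e^{tA} = P · e^{tJ} · P⁻¹, and e^{tJ} can be computed block-by-block.

A has Jordan form
J =
  [0, 1, 0]
  [0, 0, 0]
  [0, 0, 0]
(up to reordering of blocks).

Per-block formulas:
  For a 1×1 block at λ = 0: exp(t · [0]) = [e^(0t)].
  For a 2×2 Jordan block J_2(0): exp(t · J_2(0)) = e^(0t)·(I + t·N), where N is the 2×2 nilpotent shift.

After assembling e^{tJ} and conjugating by P, we get:

e^{tA} =
  [1, 0, 0]
  [0, 1, 0]
  [0, t, 1]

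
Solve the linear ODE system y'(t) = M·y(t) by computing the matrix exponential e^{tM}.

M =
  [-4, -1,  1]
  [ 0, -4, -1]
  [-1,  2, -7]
e^{tM} =
  [t*exp(-5*t) + exp(-5*t), -t*exp(-5*t), t*exp(-5*t)]
  [t^2*exp(-5*t)/2, -t^2*exp(-5*t)/2 + t*exp(-5*t) + exp(-5*t), t^2*exp(-5*t)/2 - t*exp(-5*t)]
  [t^2*exp(-5*t)/2 - t*exp(-5*t), -t^2*exp(-5*t)/2 + 2*t*exp(-5*t), t^2*exp(-5*t)/2 - 2*t*exp(-5*t) + exp(-5*t)]

Strategy: write M = P · J · P⁻¹ where J is a Jordan canonical form, so e^{tM} = P · e^{tJ} · P⁻¹, and e^{tJ} can be computed block-by-block.

M has Jordan form
J =
  [-5,  1,  0]
  [ 0, -5,  1]
  [ 0,  0, -5]
(up to reordering of blocks).

Per-block formulas:
  For a 3×3 Jordan block J_3(-5): exp(t · J_3(-5)) = e^(-5t)·(I + t·N + (t^2/2)·N^2), where N is the 3×3 nilpotent shift.

After assembling e^{tJ} and conjugating by P, we get:

e^{tM} =
  [t*exp(-5*t) + exp(-5*t), -t*exp(-5*t), t*exp(-5*t)]
  [t^2*exp(-5*t)/2, -t^2*exp(-5*t)/2 + t*exp(-5*t) + exp(-5*t), t^2*exp(-5*t)/2 - t*exp(-5*t)]
  [t^2*exp(-5*t)/2 - t*exp(-5*t), -t^2*exp(-5*t)/2 + 2*t*exp(-5*t), t^2*exp(-5*t)/2 - 2*t*exp(-5*t) + exp(-5*t)]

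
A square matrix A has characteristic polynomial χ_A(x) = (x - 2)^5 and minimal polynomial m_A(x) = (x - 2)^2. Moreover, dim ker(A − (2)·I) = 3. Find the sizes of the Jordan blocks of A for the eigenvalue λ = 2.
Block sizes for λ = 2: [2, 2, 1]

Step 1 — from the characteristic polynomial, algebraic multiplicity of λ = 2 is 5. From dim ker(A − (2)·I) = 3, there are exactly 3 Jordan blocks for λ = 2.
Step 2 — from the minimal polynomial, the factor (x − 2)^2 tells us the largest block for λ = 2 has size 2.
Step 3 — with total size 5, 3 blocks, and largest block 2, the block sizes (in nonincreasing order) are [2, 2, 1].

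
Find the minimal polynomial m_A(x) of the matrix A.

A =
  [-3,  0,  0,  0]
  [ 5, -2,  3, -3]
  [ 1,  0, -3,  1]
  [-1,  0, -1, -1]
x^3 + 7*x^2 + 16*x + 12

The characteristic polynomial is χ_A(x) = (x + 2)^3*(x + 3), so the eigenvalues are known. The minimal polynomial is
  m_A(x) = Π_λ (x − λ)^{k_λ}
where k_λ is the size of the *largest* Jordan block for λ (equivalently, the smallest k with (A − λI)^k v = 0 for every generalised eigenvector v of λ).

  λ = -3: largest Jordan block has size 1, contributing (x + 3)
  λ = -2: largest Jordan block has size 2, contributing (x + 2)^2

So m_A(x) = (x + 2)^2*(x + 3) = x^3 + 7*x^2 + 16*x + 12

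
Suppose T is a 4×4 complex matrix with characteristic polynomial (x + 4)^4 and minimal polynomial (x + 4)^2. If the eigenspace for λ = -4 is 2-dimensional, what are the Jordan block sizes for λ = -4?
Block sizes for λ = -4: [2, 2]

Step 1 — from the characteristic polynomial, algebraic multiplicity of λ = -4 is 4. From dim ker(T − (-4)·I) = 2, there are exactly 2 Jordan blocks for λ = -4.
Step 2 — from the minimal polynomial, the factor (x + 4)^2 tells us the largest block for λ = -4 has size 2.
Step 3 — with total size 4, 2 blocks, and largest block 2, the block sizes (in nonincreasing order) are [2, 2].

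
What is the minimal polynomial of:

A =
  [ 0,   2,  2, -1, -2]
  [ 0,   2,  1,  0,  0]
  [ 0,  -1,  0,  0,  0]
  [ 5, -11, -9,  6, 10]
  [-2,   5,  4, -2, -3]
x^3 - 3*x^2 + 3*x - 1

The characteristic polynomial is χ_A(x) = (x - 1)^5, so the eigenvalues are known. The minimal polynomial is
  m_A(x) = Π_λ (x − λ)^{k_λ}
where k_λ is the size of the *largest* Jordan block for λ (equivalently, the smallest k with (A − λI)^k v = 0 for every generalised eigenvector v of λ).

  λ = 1: largest Jordan block has size 3, contributing (x − 1)^3

So m_A(x) = (x - 1)^3 = x^3 - 3*x^2 + 3*x - 1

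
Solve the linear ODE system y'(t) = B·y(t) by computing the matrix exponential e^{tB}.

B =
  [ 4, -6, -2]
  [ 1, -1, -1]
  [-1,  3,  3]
e^{tB} =
  [2*t*exp(2*t) + exp(2*t), -6*t*exp(2*t), -2*t*exp(2*t)]
  [t*exp(2*t), -3*t*exp(2*t) + exp(2*t), -t*exp(2*t)]
  [-t*exp(2*t), 3*t*exp(2*t), t*exp(2*t) + exp(2*t)]

Strategy: write B = P · J · P⁻¹ where J is a Jordan canonical form, so e^{tB} = P · e^{tJ} · P⁻¹, and e^{tJ} can be computed block-by-block.

B has Jordan form
J =
  [2, 1, 0]
  [0, 2, 0]
  [0, 0, 2]
(up to reordering of blocks).

Per-block formulas:
  For a 2×2 Jordan block J_2(2): exp(t · J_2(2)) = e^(2t)·(I + t·N), where N is the 2×2 nilpotent shift.
  For a 1×1 block at λ = 2: exp(t · [2]) = [e^(2t)].

After assembling e^{tJ} and conjugating by P, we get:

e^{tB} =
  [2*t*exp(2*t) + exp(2*t), -6*t*exp(2*t), -2*t*exp(2*t)]
  [t*exp(2*t), -3*t*exp(2*t) + exp(2*t), -t*exp(2*t)]
  [-t*exp(2*t), 3*t*exp(2*t), t*exp(2*t) + exp(2*t)]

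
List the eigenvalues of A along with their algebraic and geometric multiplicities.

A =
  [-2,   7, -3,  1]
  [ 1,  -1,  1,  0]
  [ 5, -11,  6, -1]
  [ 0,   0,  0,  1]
λ = 1: alg = 4, geom = 2

Step 1 — factor the characteristic polynomial to read off the algebraic multiplicities:
  χ_A(x) = (x - 1)^4

Step 2 — compute geometric multiplicities via the rank-nullity identity g(λ) = n − rank(A − λI):
  rank(A − (1)·I) = 2, so dim ker(A − (1)·I) = n − 2 = 2

Summary:
  λ = 1: algebraic multiplicity = 4, geometric multiplicity = 2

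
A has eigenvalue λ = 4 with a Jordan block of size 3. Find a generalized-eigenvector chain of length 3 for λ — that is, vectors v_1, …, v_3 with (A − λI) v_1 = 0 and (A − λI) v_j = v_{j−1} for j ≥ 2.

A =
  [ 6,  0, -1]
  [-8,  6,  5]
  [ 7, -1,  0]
A Jordan chain for λ = 4 of length 3:
v_1 = (-3, 3, -6)ᵀ
v_2 = (2, -8, 7)ᵀ
v_3 = (1, 0, 0)ᵀ

Let N = A − (4)·I. We want v_3 with N^3 v_3 = 0 but N^2 v_3 ≠ 0; then v_{j-1} := N · v_j for j = 3, …, 2.

Pick v_3 = (1, 0, 0)ᵀ.
Then v_2 = N · v_3 = (2, -8, 7)ᵀ.
Then v_1 = N · v_2 = (-3, 3, -6)ᵀ.

Sanity check: (A − (4)·I) v_1 = (0, 0, 0)ᵀ = 0. ✓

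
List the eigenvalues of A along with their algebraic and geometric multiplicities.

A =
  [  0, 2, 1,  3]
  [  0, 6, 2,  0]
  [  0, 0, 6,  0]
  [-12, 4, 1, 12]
λ = 6: alg = 4, geom = 2

Step 1 — factor the characteristic polynomial to read off the algebraic multiplicities:
  χ_A(x) = (x - 6)^4

Step 2 — compute geometric multiplicities via the rank-nullity identity g(λ) = n − rank(A − λI):
  rank(A − (6)·I) = 2, so dim ker(A − (6)·I) = n − 2 = 2

Summary:
  λ = 6: algebraic multiplicity = 4, geometric multiplicity = 2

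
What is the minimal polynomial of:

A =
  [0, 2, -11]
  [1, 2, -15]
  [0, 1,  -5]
x^3 + 3*x^2 + 3*x + 1

The characteristic polynomial is χ_A(x) = (x + 1)^3, so the eigenvalues are known. The minimal polynomial is
  m_A(x) = Π_λ (x − λ)^{k_λ}
where k_λ is the size of the *largest* Jordan block for λ (equivalently, the smallest k with (A − λI)^k v = 0 for every generalised eigenvector v of λ).

  λ = -1: largest Jordan block has size 3, contributing (x + 1)^3

So m_A(x) = (x + 1)^3 = x^3 + 3*x^2 + 3*x + 1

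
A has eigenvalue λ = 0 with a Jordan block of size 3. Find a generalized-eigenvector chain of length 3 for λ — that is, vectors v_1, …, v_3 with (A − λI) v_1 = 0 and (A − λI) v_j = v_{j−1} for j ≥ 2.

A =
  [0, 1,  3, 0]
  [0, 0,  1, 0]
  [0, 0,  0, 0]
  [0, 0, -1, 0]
A Jordan chain for λ = 0 of length 3:
v_1 = (1, 0, 0, 0)ᵀ
v_2 = (3, 1, 0, -1)ᵀ
v_3 = (0, 0, 1, 0)ᵀ

Let N = A − (0)·I. We want v_3 with N^3 v_3 = 0 but N^2 v_3 ≠ 0; then v_{j-1} := N · v_j for j = 3, …, 2.

Pick v_3 = (0, 0, 1, 0)ᵀ.
Then v_2 = N · v_3 = (3, 1, 0, -1)ᵀ.
Then v_1 = N · v_2 = (1, 0, 0, 0)ᵀ.

Sanity check: (A − (0)·I) v_1 = (0, 0, 0, 0)ᵀ = 0. ✓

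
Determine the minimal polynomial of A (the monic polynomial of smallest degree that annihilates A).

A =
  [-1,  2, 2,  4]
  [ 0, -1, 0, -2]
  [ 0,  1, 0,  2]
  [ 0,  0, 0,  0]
x^2 + x

The characteristic polynomial is χ_A(x) = x^2*(x + 1)^2, so the eigenvalues are known. The minimal polynomial is
  m_A(x) = Π_λ (x − λ)^{k_λ}
where k_λ is the size of the *largest* Jordan block for λ (equivalently, the smallest k with (A − λI)^k v = 0 for every generalised eigenvector v of λ).

  λ = -1: largest Jordan block has size 1, contributing (x + 1)
  λ = 0: largest Jordan block has size 1, contributing (x − 0)

So m_A(x) = x*(x + 1) = x^2 + x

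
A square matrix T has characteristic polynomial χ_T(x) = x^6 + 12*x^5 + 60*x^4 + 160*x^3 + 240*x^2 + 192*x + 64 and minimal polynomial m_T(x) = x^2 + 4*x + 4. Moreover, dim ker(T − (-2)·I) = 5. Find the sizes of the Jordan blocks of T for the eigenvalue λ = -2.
Block sizes for λ = -2: [2, 1, 1, 1, 1]

Step 1 — from the characteristic polynomial, algebraic multiplicity of λ = -2 is 6. From dim ker(T − (-2)·I) = 5, there are exactly 5 Jordan blocks for λ = -2.
Step 2 — from the minimal polynomial, the factor (x + 2)^2 tells us the largest block for λ = -2 has size 2.
Step 3 — with total size 6, 5 blocks, and largest block 2, the block sizes (in nonincreasing order) are [2, 1, 1, 1, 1].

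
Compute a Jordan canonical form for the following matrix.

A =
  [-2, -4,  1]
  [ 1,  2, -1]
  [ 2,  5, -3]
J_3(-1)

The characteristic polynomial is
  det(x·I − A) = x^3 + 3*x^2 + 3*x + 1 = (x + 1)^3

Eigenvalues and multiplicities (the geometric multiplicity of λ is n − rank(A − λI), which equals the number of Jordan blocks for λ):
  λ = -1: algebraic multiplicity = 3, geometric multiplicity = 1

Determining the block sizes for each eigenvalue:
  λ = -1: one block (gm = 1), so the single block has size am = 3 → block sizes [3]

Assembling the blocks gives a Jordan form
J =
  [-1,  1,  0]
  [ 0, -1,  1]
  [ 0,  0, -1]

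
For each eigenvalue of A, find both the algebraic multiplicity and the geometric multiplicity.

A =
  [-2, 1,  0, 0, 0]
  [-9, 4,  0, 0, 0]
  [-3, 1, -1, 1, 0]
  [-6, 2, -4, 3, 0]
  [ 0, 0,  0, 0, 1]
λ = 1: alg = 5, geom = 3

Step 1 — factor the characteristic polynomial to read off the algebraic multiplicities:
  χ_A(x) = (x - 1)^5

Step 2 — compute geometric multiplicities via the rank-nullity identity g(λ) = n − rank(A − λI):
  rank(A − (1)·I) = 2, so dim ker(A − (1)·I) = n − 2 = 3

Summary:
  λ = 1: algebraic multiplicity = 5, geometric multiplicity = 3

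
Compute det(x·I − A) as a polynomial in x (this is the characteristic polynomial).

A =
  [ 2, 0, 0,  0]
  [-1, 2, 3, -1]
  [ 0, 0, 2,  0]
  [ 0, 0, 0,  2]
x^4 - 8*x^3 + 24*x^2 - 32*x + 16

Expanding det(x·I − A) (e.g. by cofactor expansion or by noting that A is similar to its Jordan form J, which has the same characteristic polynomial as A) gives
  χ_A(x) = x^4 - 8*x^3 + 24*x^2 - 32*x + 16
which factors as (x - 2)^4. The eigenvalues (with algebraic multiplicities) are λ = 2 with multiplicity 4.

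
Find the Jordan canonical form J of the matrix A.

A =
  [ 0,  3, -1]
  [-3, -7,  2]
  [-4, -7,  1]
J_3(-2)

The characteristic polynomial is
  det(x·I − A) = x^3 + 6*x^2 + 12*x + 8 = (x + 2)^3

Eigenvalues and multiplicities (the geometric multiplicity of λ is n − rank(A − λI), which equals the number of Jordan blocks for λ):
  λ = -2: algebraic multiplicity = 3, geometric multiplicity = 1

Determining the block sizes for each eigenvalue:
  λ = -2: one block (gm = 1), so the single block has size am = 3 → block sizes [3]

Assembling the blocks gives a Jordan form
J =
  [-2,  1,  0]
  [ 0, -2,  1]
  [ 0,  0, -2]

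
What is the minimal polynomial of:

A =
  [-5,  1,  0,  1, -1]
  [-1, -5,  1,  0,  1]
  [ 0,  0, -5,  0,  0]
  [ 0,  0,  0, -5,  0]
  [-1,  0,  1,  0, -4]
x^3 + 14*x^2 + 65*x + 100

The characteristic polynomial is χ_A(x) = (x + 4)*(x + 5)^4, so the eigenvalues are known. The minimal polynomial is
  m_A(x) = Π_λ (x − λ)^{k_λ}
where k_λ is the size of the *largest* Jordan block for λ (equivalently, the smallest k with (A − λI)^k v = 0 for every generalised eigenvector v of λ).

  λ = -5: largest Jordan block has size 2, contributing (x + 5)^2
  λ = -4: largest Jordan block has size 1, contributing (x + 4)

So m_A(x) = (x + 4)*(x + 5)^2 = x^3 + 14*x^2 + 65*x + 100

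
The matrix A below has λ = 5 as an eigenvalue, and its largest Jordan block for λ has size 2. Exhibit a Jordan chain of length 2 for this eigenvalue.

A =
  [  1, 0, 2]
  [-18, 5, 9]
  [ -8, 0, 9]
A Jordan chain for λ = 5 of length 2:
v_1 = (-4, -18, -8)ᵀ
v_2 = (1, 0, 0)ᵀ

Let N = A − (5)·I. We want v_2 with N^2 v_2 = 0 but N^1 v_2 ≠ 0; then v_{j-1} := N · v_j for j = 2, …, 2.

Pick v_2 = (1, 0, 0)ᵀ.
Then v_1 = N · v_2 = (-4, -18, -8)ᵀ.

Sanity check: (A − (5)·I) v_1 = (0, 0, 0)ᵀ = 0. ✓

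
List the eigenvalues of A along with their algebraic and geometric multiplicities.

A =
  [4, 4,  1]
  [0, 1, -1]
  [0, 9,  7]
λ = 4: alg = 3, geom = 1

Step 1 — factor the characteristic polynomial to read off the algebraic multiplicities:
  χ_A(x) = (x - 4)^3

Step 2 — compute geometric multiplicities via the rank-nullity identity g(λ) = n − rank(A − λI):
  rank(A − (4)·I) = 2, so dim ker(A − (4)·I) = n − 2 = 1

Summary:
  λ = 4: algebraic multiplicity = 3, geometric multiplicity = 1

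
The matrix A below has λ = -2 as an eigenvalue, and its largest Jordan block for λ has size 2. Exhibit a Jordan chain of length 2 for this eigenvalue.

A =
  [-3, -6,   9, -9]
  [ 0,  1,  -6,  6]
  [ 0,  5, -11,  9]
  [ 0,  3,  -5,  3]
A Jordan chain for λ = -2 of length 2:
v_1 = (0, 0, -1, -1)ᵀ
v_2 = (3, -2, -1, 0)ᵀ

Let N = A − (-2)·I. We want v_2 with N^2 v_2 = 0 but N^1 v_2 ≠ 0; then v_{j-1} := N · v_j for j = 2, …, 2.

Pick v_2 = (3, -2, -1, 0)ᵀ.
Then v_1 = N · v_2 = (0, 0, -1, -1)ᵀ.

Sanity check: (A − (-2)·I) v_1 = (0, 0, 0, 0)ᵀ = 0. ✓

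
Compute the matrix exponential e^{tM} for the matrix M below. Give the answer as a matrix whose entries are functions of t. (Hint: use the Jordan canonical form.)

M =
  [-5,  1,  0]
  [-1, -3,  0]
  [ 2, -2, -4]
e^{tM} =
  [-t*exp(-4*t) + exp(-4*t), t*exp(-4*t), 0]
  [-t*exp(-4*t), t*exp(-4*t) + exp(-4*t), 0]
  [2*t*exp(-4*t), -2*t*exp(-4*t), exp(-4*t)]

Strategy: write M = P · J · P⁻¹ where J is a Jordan canonical form, so e^{tM} = P · e^{tJ} · P⁻¹, and e^{tJ} can be computed block-by-block.

M has Jordan form
J =
  [-4,  1,  0]
  [ 0, -4,  0]
  [ 0,  0, -4]
(up to reordering of blocks).

Per-block formulas:
  For a 2×2 Jordan block J_2(-4): exp(t · J_2(-4)) = e^(-4t)·(I + t·N), where N is the 2×2 nilpotent shift.
  For a 1×1 block at λ = -4: exp(t · [-4]) = [e^(-4t)].

After assembling e^{tJ} and conjugating by P, we get:

e^{tM} =
  [-t*exp(-4*t) + exp(-4*t), t*exp(-4*t), 0]
  [-t*exp(-4*t), t*exp(-4*t) + exp(-4*t), 0]
  [2*t*exp(-4*t), -2*t*exp(-4*t), exp(-4*t)]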